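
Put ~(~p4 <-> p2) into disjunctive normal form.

(~p4 & ~p2) | (p2 & p4)

~(~p4 <-> p2)
⇔ ~((~p4 -> p2) & (p2 -> ~p4))   [eliminate <->]
⇔ ~((~~p4 | p2) & (p2 -> ~p4))   [eliminate ->]
⇔ ~((~~p4 | p2) & (~p2 | ~p4))   [eliminate ->]
⇔ ~(~~p4 | p2) | ~(~p2 | ~p4)   [De Morgan]
⇔ (~~~p4 & ~p2) | ~(~p2 | ~p4)   [De Morgan]
⇔ (~p4 & ~p2) | ~(~p2 | ~p4)   [double negation]
⇔ (~p4 & ~p2) | (~~p2 & ~~p4)   [De Morgan]
⇔ (~p4 & ~p2) | (p2 & ~~p4)   [double negation]
⇔ (~p4 & ~p2) | (p2 & p4)   [double negation]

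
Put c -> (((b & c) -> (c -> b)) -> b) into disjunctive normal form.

c -> (((b & c) -> (c -> b)) -> b)
= ~c | (((b & c) -> (c -> b)) -> b)   [eliminate ->]
= ~c | ~((b & c) -> (c -> b)) | b   [eliminate ->]
= ~c | ~(~(b & c) | (c -> b)) | b   [eliminate ->]
= ~c | ~(~(b & c) | ~c | b) | b   [eliminate ->]
= ~c | (~~(b & c) & ~~c & ~b) | b   [De Morgan]
= ~c | (b & c & ~~c & ~b) | b   [double negation]
= ~c | (b & c & c & ~b) | b   [double negation]
= ~c | b   [simplify]

~c | b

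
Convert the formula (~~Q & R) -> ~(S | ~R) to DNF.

(~~Q & R) -> ~(S | ~R)
⇔ ~(~~Q & R) | ~(S | ~R)   (eliminate ->)
⇔ ~~~Q | ~R | ~(S | ~R)   (De Morgan)
⇔ ~Q | ~R | ~(S | ~R)   (double negation)
⇔ ~Q | ~R | (~S & ~~R)   (De Morgan)
⇔ ~Q | ~R | (~S & R)   (double negation)

~Q | ~R | (~S & R)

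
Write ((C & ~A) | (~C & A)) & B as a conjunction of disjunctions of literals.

(C | A) & (~A | ~C) & B

((C & ~A) | (~C & A)) & B
⇔ (C | ~C) & (C | A) & (~A | ~C) & (~A | A) & B   — distribute | over &
⇔ (C | A) & (~A | ~C) & B   — simplify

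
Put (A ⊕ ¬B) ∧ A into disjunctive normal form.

(A ⊕ ¬B) ∧ A
≡ ((A ∧ ¬¬B) ∨ (¬A ∧ ¬B)) ∧ A   [expand ⊕]
≡ ((A ∧ B) ∨ (¬A ∧ ¬B)) ∧ A   [double negation]
≡ (A ∧ B ∧ A) ∨ (¬A ∧ ¬B ∧ A)   [distribute ∧ over ∨]
≡ A ∧ B   [simplify]

A ∧ B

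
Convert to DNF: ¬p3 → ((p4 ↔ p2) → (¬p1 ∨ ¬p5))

¬p3 → ((p4 ↔ p2) → (¬p1 ∨ ¬p5))
≡ ¬¬p3 ∨ ((p4 ↔ p2) → (¬p1 ∨ ¬p5))   [eliminate →]
≡ ¬¬p3 ∨ ¬(p4 ↔ p2) ∨ ¬p1 ∨ ¬p5   [eliminate →]
≡ ¬¬p3 ∨ ¬((p4 → p2) ∧ (p2 → p4)) ∨ ¬p1 ∨ ¬p5   [eliminate ↔]
≡ ¬¬p3 ∨ ¬((¬p4 ∨ p2) ∧ (p2 → p4)) ∨ ¬p1 ∨ ¬p5   [eliminate →]
≡ ¬¬p3 ∨ ¬((¬p4 ∨ p2) ∧ (¬p2 ∨ p4)) ∨ ¬p1 ∨ ¬p5   [eliminate →]
≡ p3 ∨ ¬((¬p4 ∨ p2) ∧ (¬p2 ∨ p4)) ∨ ¬p1 ∨ ¬p5   [double negation]
≡ p3 ∨ ¬(¬p4 ∨ p2) ∨ ¬(¬p2 ∨ p4) ∨ ¬p1 ∨ ¬p5   [De Morgan]
≡ p3 ∨ (¬¬p4 ∧ ¬p2) ∨ ¬(¬p2 ∨ p4) ∨ ¬p1 ∨ ¬p5   [De Morgan]
≡ p3 ∨ (p4 ∧ ¬p2) ∨ ¬(¬p2 ∨ p4) ∨ ¬p1 ∨ ¬p5   [double negation]
≡ p3 ∨ (p4 ∧ ¬p2) ∨ (¬¬p2 ∧ ¬p4) ∨ ¬p1 ∨ ¬p5   [De Morgan]
≡ p3 ∨ (p4 ∧ ¬p2) ∨ (p2 ∧ ¬p4) ∨ ¬p1 ∨ ¬p5   [double negation]

p3 ∨ (p4 ∧ ¬p2) ∨ (p2 ∧ ¬p4) ∨ ¬p1 ∨ ¬p5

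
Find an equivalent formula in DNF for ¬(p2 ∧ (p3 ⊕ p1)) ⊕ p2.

¬(p2 ∧ (p3 ⊕ p1)) ⊕ p2
≡ (¬(p2 ∧ (p3 ⊕ p1)) ∧ ¬p2) ∨ (¬¬(p2 ∧ (p3 ⊕ p1)) ∧ p2)
≡ (¬(p2 ∧ ((p3 ∧ ¬p1) ∨ (¬p3 ∧ p1))) ∧ ¬p2) ∨ (¬¬(p2 ∧ (p3 ⊕ p1)) ∧ p2)
≡ (¬(p2 ∧ ((p3 ∧ ¬p1) ∨ (¬p3 ∧ p1))) ∧ ¬p2) ∨ (¬¬(p2 ∧ ((p3 ∧ ¬p1) ∨ (¬p3 ∧ p1))) ∧ p2)
≡ ((¬p2 ∨ ¬((p3 ∧ ¬p1) ∨ (¬p3 ∧ p1))) ∧ ¬p2) ∨ (¬¬(p2 ∧ ((p3 ∧ ¬p1) ∨ (¬p3 ∧ p1))) ∧ p2)
≡ ((¬p2 ∨ (¬(p3 ∧ ¬p1) ∧ ¬(¬p3 ∧ p1))) ∧ ¬p2) ∨ (¬¬(p2 ∧ ((p3 ∧ ¬p1) ∨ (¬p3 ∧ p1))) ∧ p2)
≡ ((¬p2 ∨ ((¬p3 ∨ ¬¬p1) ∧ ¬(¬p3 ∧ p1))) ∧ ¬p2) ∨ (¬¬(p2 ∧ ((p3 ∧ ¬p1) ∨ (¬p3 ∧ p1))) ∧ p2)
≡ ((¬p2 ∨ ((¬p3 ∨ p1) ∧ ¬(¬p3 ∧ p1))) ∧ ¬p2) ∨ (¬¬(p2 ∧ ((p3 ∧ ¬p1) ∨ (¬p3 ∧ p1))) ∧ p2)
≡ ((¬p2 ∨ ((¬p3 ∨ p1) ∧ (¬¬p3 ∨ ¬p1))) ∧ ¬p2) ∨ (¬¬(p2 ∧ ((p3 ∧ ¬p1) ∨ (¬p3 ∧ p1))) ∧ p2)
≡ ((¬p2 ∨ ((¬p3 ∨ p1) ∧ (p3 ∨ ¬p1))) ∧ ¬p2) ∨ (¬¬(p2 ∧ ((p3 ∧ ¬p1) ∨ (¬p3 ∧ p1))) ∧ p2)
≡ ((¬p2 ∨ ((¬p3 ∨ p1) ∧ (p3 ∨ ¬p1))) ∧ ¬p2) ∨ (p2 ∧ ((p3 ∧ ¬p1) ∨ (¬p3 ∧ p1)) ∧ p2)
≡ (¬p2 ∧ ¬p2) ∨ (¬p3 ∧ p3 ∧ ¬p2) ∨ (¬p3 ∧ ¬p1 ∧ ¬p2) ∨ (p1 ∧ p3 ∧ ¬p2) ∨ (p1 ∧ ¬p1 ∧ ¬p2) ∨ (p2 ∧ p3 ∧ ¬p1 ∧ p2) ∨ (p2 ∧ ¬p3 ∧ p1 ∧ p2)
≡ ¬p2 ∨ (p2 ∧ p3 ∧ ¬p1) ∨ (p2 ∧ ¬p3 ∧ p1)

¬p2 ∨ (p2 ∧ p3 ∧ ¬p1) ∨ (p2 ∧ ¬p3 ∧ p1)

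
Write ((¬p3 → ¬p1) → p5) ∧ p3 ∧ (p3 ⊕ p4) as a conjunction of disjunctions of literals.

(¬p3 ∨ p5) ∧ (p1 ∨ p5) ∧ p3 ∧ (¬p3 ∨ ¬p4)

((¬p3 → ¬p1) → p5) ∧ p3 ∧ (p3 ⊕ p4)
≡ (¬(¬p3 → ¬p1) ∨ p5) ∧ p3 ∧ (p3 ⊕ p4)   [eliminate →]
≡ (¬(¬¬p3 ∨ ¬p1) ∨ p5) ∧ p3 ∧ (p3 ⊕ p4)   [eliminate →]
≡ (¬(¬¬p3 ∨ ¬p1) ∨ p5) ∧ p3 ∧ (p3 ∨ p4) ∧ ¬(p3 ∧ p4)   [expand ⊕]
≡ ((¬¬¬p3 ∧ ¬¬p1) ∨ p5) ∧ p3 ∧ (p3 ∨ p4) ∧ ¬(p3 ∧ p4)   [De Morgan]
≡ ((¬p3 ∧ ¬¬p1) ∨ p5) ∧ p3 ∧ (p3 ∨ p4) ∧ ¬(p3 ∧ p4)   [double negation]
≡ ((¬p3 ∧ p1) ∨ p5) ∧ p3 ∧ (p3 ∨ p4) ∧ ¬(p3 ∧ p4)   [double negation]
≡ ((¬p3 ∧ p1) ∨ p5) ∧ p3 ∧ (p3 ∨ p4) ∧ (¬p3 ∨ ¬p4)   [De Morgan]
≡ (¬p3 ∨ p5) ∧ (p1 ∨ p5) ∧ p3 ∧ (p3 ∨ p4) ∧ (¬p3 ∨ ¬p4)   [distribute ∨ over ∧]
≡ (¬p3 ∨ p5) ∧ (p1 ∨ p5) ∧ p3 ∧ (¬p3 ∨ ¬p4)   [simplify]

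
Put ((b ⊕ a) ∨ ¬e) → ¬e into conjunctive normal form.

((b ⊕ a) ∨ ¬e) → ¬e
⇔ ¬((b ⊕ a) ∨ ¬e) ∨ ¬e   (eliminate →)
⇔ ¬(((b ∨ a) ∧ ¬(b ∧ a)) ∨ ¬e) ∨ ¬e   (expand ⊕)
⇔ (¬((b ∨ a) ∧ ¬(b ∧ a)) ∧ ¬¬e) ∨ ¬e   (De Morgan)
⇔ ((¬(b ∨ a) ∨ ¬¬(b ∧ a)) ∧ ¬¬e) ∨ ¬e   (De Morgan)
⇔ (((¬b ∧ ¬a) ∨ ¬¬(b ∧ a)) ∧ ¬¬e) ∨ ¬e   (De Morgan)
⇔ (((¬b ∧ ¬a) ∨ (b ∧ a)) ∧ ¬¬e) ∨ ¬e   (double negation)
⇔ (((¬b ∧ ¬a) ∨ (b ∧ a)) ∧ e) ∨ ¬e   (double negation)
⇔ (¬b ∨ b ∨ ¬e) ∧ (¬b ∨ a ∨ ¬e) ∧ (¬a ∨ b ∨ ¬e) ∧ (¬a ∨ a ∨ ¬e) ∧ (e ∨ ¬e)   (distribute ∨ over ∧)
⇔ (¬b ∨ a ∨ ¬e) ∧ (¬a ∨ b ∨ ¬e)   (simplify)

(¬b ∨ a ∨ ¬e) ∧ (¬a ∨ b ∨ ¬e)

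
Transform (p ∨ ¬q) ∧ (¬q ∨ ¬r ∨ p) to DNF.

(p ∨ ¬q) ∧ (¬q ∨ ¬r ∨ p)
= p ∧ ¬q ∨ p ∧ ¬r ∨ p ∧ p ∨ ¬q ∧ ¬q ∨ ¬q ∧ ¬r ∨ ¬q ∧ p   (distribute ∧ over ∨)
= p ∨ ¬q   (simplify)

p ∨ ¬q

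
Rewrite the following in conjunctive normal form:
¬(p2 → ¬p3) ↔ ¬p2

(¬p2 ∨ ¬p3) ∧ p2

¬(p2 → ¬p3) ↔ ¬p2
⇔ (¬(p2 → ¬p3) → ¬p2) ∧ (¬p2 → ¬(p2 → ¬p3))   (eliminate ↔)
⇔ (¬¬(p2 → ¬p3) ∨ ¬p2) ∧ (¬p2 → ¬(p2 → ¬p3))   (eliminate →)
⇔ (¬¬(¬p2 ∨ ¬p3) ∨ ¬p2) ∧ (¬p2 → ¬(p2 → ¬p3))   (eliminate →)
⇔ (¬¬(¬p2 ∨ ¬p3) ∨ ¬p2) ∧ (¬¬p2 ∨ ¬(p2 → ¬p3))   (eliminate →)
⇔ (¬¬(¬p2 ∨ ¬p3) ∨ ¬p2) ∧ (¬¬p2 ∨ ¬(¬p2 ∨ ¬p3))   (eliminate →)
⇔ (¬p2 ∨ ¬p3 ∨ ¬p2) ∧ (¬¬p2 ∨ ¬(¬p2 ∨ ¬p3))   (double negation)
⇔ (¬p2 ∨ ¬p3 ∨ ¬p2) ∧ (p2 ∨ ¬(¬p2 ∨ ¬p3))   (double negation)
⇔ (¬p2 ∨ ¬p3 ∨ ¬p2) ∧ (p2 ∨ (¬¬p2 ∧ ¬¬p3))   (De Morgan)
⇔ (¬p2 ∨ ¬p3 ∨ ¬p2) ∧ (p2 ∨ (p2 ∧ ¬¬p3))   (double negation)
⇔ (¬p2 ∨ ¬p3 ∨ ¬p2) ∧ (p2 ∨ (p2 ∧ p3))   (double negation)
⇔ (¬p2 ∨ ¬p3 ∨ ¬p2) ∧ (p2 ∨ p2) ∧ (p2 ∨ p3)   (distribute ∨ over ∧)
⇔ (¬p2 ∨ ¬p3) ∧ p2   (simplify)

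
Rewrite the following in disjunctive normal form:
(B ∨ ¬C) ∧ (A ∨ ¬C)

(B ∨ ¬C) ∧ (A ∨ ¬C)
⇔ (B ∧ A) ∨ (B ∧ ¬C) ∨ (¬C ∧ A) ∨ (¬C ∧ ¬C)
⇔ (B ∧ A) ∨ ¬C

(B ∧ A) ∨ ¬C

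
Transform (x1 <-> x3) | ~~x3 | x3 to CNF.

(x1 <-> x3) | ~~x3 | x3
≡ ((x1 -> x3) & (x3 -> x1)) | ~~x3 | x3   [eliminate <->]
≡ ((~x1 | x3) & (x3 -> x1)) | ~~x3 | x3   [eliminate ->]
≡ ((~x1 | x3) & (~x3 | x1)) | ~~x3 | x3   [eliminate ->]
≡ ((~x1 | x3) & (~x3 | x1)) | x3 | x3   [double negation]
≡ (~x1 | x3 | x3 | x3) & (~x3 | x1 | x3 | x3)   [distribute | over &]
≡ ~x1 | x3   [simplify]

~x1 | x3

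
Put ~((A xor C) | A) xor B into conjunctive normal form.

(~C | A | B) & (~A | B) & (A | C | ~B)

~((A xor C) | A) xor B
≡ (~((A xor C) | A) | B) & ~(~((A xor C) | A) & B)   [expand xor]
≡ (~(((A | C) & ~(A & C)) | A) | B) & ~(~((A xor C) | A) & B)   [expand xor]
≡ (~(((A | C) & ~(A & C)) | A) | B) & ~(~(((A | C) & ~(A & C)) | A) & B)   [expand xor]
≡ ((~((A | C) & ~(A & C)) & ~A) | B) & ~(~(((A | C) & ~(A & C)) | A) & B)   [De Morgan]
≡ (((~(A | C) | ~~(A & C)) & ~A) | B) & ~(~(((A | C) & ~(A & C)) | A) & B)   [De Morgan]
≡ ((((~A & ~C) | ~~(A & C)) & ~A) | B) & ~(~(((A | C) & ~(A & C)) | A) & B)   [De Morgan]
≡ ((((~A & ~C) | (A & C)) & ~A) | B) & ~(~(((A | C) & ~(A & C)) | A) & B)   [double negation]
≡ ((((~A & ~C) | (A & C)) & ~A) | B) & (~~(((A | C) & ~(A & C)) | A) | ~B)   [De Morgan]
≡ ((((~A & ~C) | (A & C)) & ~A) | B) & (((A | C) & ~(A & C)) | A | ~B)   [double negation]
≡ ((((~A & ~C) | (A & C)) & ~A) | B) & (((A | C) & (~A | ~C)) | A | ~B)   [De Morgan]
≡ (~A | A | B) & (~A | C | B) & (~C | A | B) & (~C | C | B) & (~A | B) & (A | C | A | ~B) & (~A | ~C | A | ~B)   [distribute | over &]
≡ (~C | A | B) & (~A | B) & (A | C | ~B)   [simplify]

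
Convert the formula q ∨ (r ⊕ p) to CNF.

(q ∨ r ∨ p) ∧ (q ∨ ¬r ∨ ¬p)

q ∨ (r ⊕ p)
≡ q ∨ ((r ∨ p) ∧ ¬(r ∧ p))   [expand ⊕]
≡ q ∨ ((r ∨ p) ∧ (¬r ∨ ¬p))   [De Morgan]
≡ (q ∨ r ∨ p) ∧ (q ∨ ¬r ∨ ¬p)   [distribute ∨ over ∧]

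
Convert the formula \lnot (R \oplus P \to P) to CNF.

\lnot (R \oplus P \to P)
⇔ \lnot (\lnot (R \oplus P) \lor P)
⇔ \lnot (\lnot ((R \lor P) \land \lnot (R \land P)) \lor P)
⇔ \lnot \lnot ((R \lor P) \land \lnot (R \land P)) \land \lnot P
⇔ (R \lor P) \land \lnot (R \land P) \land \lnot P
⇔ (R \lor P) \land (\lnot R \lor \lnot P) \land \lnot P
⇔ (R \lor P) \land \lnot P

(R \lor P) \land \lnot P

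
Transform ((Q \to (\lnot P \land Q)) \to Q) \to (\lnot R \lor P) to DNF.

\lnot Q \lor \lnot R \lor P

((Q \to (\lnot P \land Q)) \to Q) \to (\lnot R \lor P)
≡ \lnot ((Q \to (\lnot P \land Q)) \to Q) \lor \lnot R \lor P   (eliminate \to)
≡ \lnot (\lnot (Q \to (\lnot P \land Q)) \lor Q) \lor \lnot R \lor P   (eliminate \to)
≡ \lnot (\lnot (\lnot Q \lor (\lnot P \land Q)) \lor Q) \lor \lnot R \lor P   (eliminate \to)
≡ (\lnot \lnot (\lnot Q \lor (\lnot P \land Q)) \land \lnot Q) \lor \lnot R \lor P   (De Morgan)
≡ ((\lnot Q \lor (\lnot P \land Q)) \land \lnot Q) \lor \lnot R \lor P   (double negation)
≡ (\lnot Q \land \lnot Q) \lor (\lnot P \land Q \land \lnot Q) \lor \lnot R \lor P   (distribute \land over \lor)
≡ \lnot Q \lor \lnot R \lor P   (simplify)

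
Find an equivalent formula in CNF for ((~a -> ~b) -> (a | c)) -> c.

((~a -> ~b) -> (a | c)) -> c
= ~((~a -> ~b) -> (a | c)) | c   [eliminate ->]
= ~(~(~a -> ~b) | a | c) | c   [eliminate ->]
= ~(~(~~a | ~b) | a | c) | c   [eliminate ->]
= (~~(~~a | ~b) & ~a & ~c) | c   [De Morgan]
= ((~~a | ~b) & ~a & ~c) | c   [double negation]
= ((a | ~b) & ~a & ~c) | c   [double negation]
= (a | ~b | c) & (~a | c) & (~c | c)   [distribute | over &]
= (a | ~b | c) & (~a | c)   [simplify]

(a | ~b | c) & (~a | c)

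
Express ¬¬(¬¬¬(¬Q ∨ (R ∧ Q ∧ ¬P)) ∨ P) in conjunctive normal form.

(Q ∨ P) ∧ (¬R ∨ ¬Q ∨ P)

¬¬(¬¬¬(¬Q ∨ (R ∧ Q ∧ ¬P)) ∨ P)
≡ ¬¬¬(¬Q ∨ (R ∧ Q ∧ ¬P)) ∨ P   [double negation]
≡ ¬(¬Q ∨ (R ∧ Q ∧ ¬P)) ∨ P   [double negation]
≡ (¬¬Q ∧ ¬(R ∧ Q ∧ ¬P)) ∨ P   [De Morgan]
≡ (Q ∧ ¬(R ∧ Q ∧ ¬P)) ∨ P   [double negation]
≡ (Q ∧ (¬R ∨ ¬Q ∨ ¬¬P)) ∨ P   [De Morgan]
≡ (Q ∧ (¬R ∨ ¬Q ∨ P)) ∨ P   [double negation]
≡ (Q ∨ P) ∧ (¬R ∨ ¬Q ∨ P ∨ P)   [distribute ∨ over ∧]
≡ (Q ∨ P) ∧ (¬R ∨ ¬Q ∨ P)   [simplify]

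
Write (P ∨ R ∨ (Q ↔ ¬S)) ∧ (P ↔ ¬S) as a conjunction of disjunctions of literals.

(P ∨ R ∨ (Q ↔ ¬S)) ∧ (P ↔ ¬S)
⇔ (P ∨ R ∨ ((Q → ¬S) ∧ (¬S → Q))) ∧ (P ↔ ¬S)   [eliminate ↔]
⇔ (P ∨ R ∨ ((¬Q ∨ ¬S) ∧ (¬S → Q))) ∧ (P ↔ ¬S)   [eliminate →]
⇔ (P ∨ R ∨ ((¬Q ∨ ¬S) ∧ (¬¬S ∨ Q))) ∧ (P ↔ ¬S)   [eliminate →]
⇔ (P ∨ R ∨ ((¬Q ∨ ¬S) ∧ (¬¬S ∨ Q))) ∧ (P → ¬S) ∧ (¬S → P)   [eliminate ↔]
⇔ (P ∨ R ∨ ((¬Q ∨ ¬S) ∧ (¬¬S ∨ Q))) ∧ (¬P ∨ ¬S) ∧ (¬S → P)   [eliminate →]
⇔ (P ∨ R ∨ ((¬Q ∨ ¬S) ∧ (¬¬S ∨ Q))) ∧ (¬P ∨ ¬S) ∧ (¬¬S ∨ P)   [eliminate →]
⇔ (P ∨ R ∨ ((¬Q ∨ ¬S) ∧ (S ∨ Q))) ∧ (¬P ∨ ¬S) ∧ (¬¬S ∨ P)   [double negation]
⇔ (P ∨ R ∨ ((¬Q ∨ ¬S) ∧ (S ∨ Q))) ∧ (¬P ∨ ¬S) ∧ (S ∨ P)   [double negation]
⇔ (P ∨ R ∨ ¬Q ∨ ¬S) ∧ (P ∨ R ∨ S ∨ Q) ∧ (¬P ∨ ¬S) ∧ (S ∨ P)   [distribute ∨ over ∧]
⇔ (P ∨ R ∨ ¬Q ∨ ¬S) ∧ (¬P ∨ ¬S) ∧ (S ∨ P)   [simplify]

(P ∨ R ∨ ¬Q ∨ ¬S) ∧ (¬P ∨ ¬S) ∧ (S ∨ P)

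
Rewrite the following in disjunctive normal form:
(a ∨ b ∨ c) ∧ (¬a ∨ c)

(b ∧ ¬a) ∨ c

(a ∨ b ∨ c) ∧ (¬a ∨ c)
= (a ∧ ¬a) ∨ (a ∧ c) ∨ (b ∧ ¬a) ∨ (b ∧ c) ∨ (c ∧ ¬a) ∨ (c ∧ c)
= (b ∧ ¬a) ∨ c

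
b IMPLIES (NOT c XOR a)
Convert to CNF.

b IMPLIES (NOT c XOR a)
= NOT b OR (NOT c XOR a)   (eliminate IMPLIES)
= NOT b OR ((NOT c OR a) AND NOT (NOT c AND a))   (expand XOR)
= NOT b OR ((NOT c OR a) AND (NOT NOT c OR NOT a))   (De Morgan)
= NOT b OR ((NOT c OR a) AND (c OR NOT a))   (double negation)
= (NOT b OR NOT c OR a) AND (NOT b OR c OR NOT a)   (distribute OR over AND)

(NOT b OR NOT c OR a) AND (NOT b OR c OR NOT a)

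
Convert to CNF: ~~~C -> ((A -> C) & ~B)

(C | ~A) & (C | ~B)

~~~C -> ((A -> C) & ~B)
≡ ~~~~C | ((A -> C) & ~B)   [eliminate ->]
≡ ~~~~C | ((~A | C) & ~B)   [eliminate ->]
≡ ~~C | ((~A | C) & ~B)   [double negation]
≡ C | ((~A | C) & ~B)   [double negation]
≡ (C | ~A | C) & (C | ~B)   [distribute | over &]
≡ (C | ~A) & (C | ~B)   [simplify]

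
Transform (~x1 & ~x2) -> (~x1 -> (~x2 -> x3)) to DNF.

(~x1 & ~x2) -> (~x1 -> (~x2 -> x3))
= ~(~x1 & ~x2) | (~x1 -> (~x2 -> x3))   [eliminate ->]
= ~(~x1 & ~x2) | ~~x1 | (~x2 -> x3)   [eliminate ->]
= ~(~x1 & ~x2) | ~~x1 | ~~x2 | x3   [eliminate ->]
= ~~x1 | ~~x2 | ~~x1 | ~~x2 | x3   [De Morgan]
= x1 | ~~x2 | ~~x1 | ~~x2 | x3   [double negation]
= x1 | x2 | ~~x1 | ~~x2 | x3   [double negation]
= x1 | x2 | x1 | ~~x2 | x3   [double negation]
= x1 | x2 | x1 | x2 | x3   [double negation]
= x1 | x2 | x3   [simplify]

x1 | x2 | x3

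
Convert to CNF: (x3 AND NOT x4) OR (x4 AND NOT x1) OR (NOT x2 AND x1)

(x3 OR x4 OR NOT x2) AND (x3 OR x4 OR x1) AND (x3 OR NOT x1 OR NOT x2) AND (NOT x4 OR NOT x1 OR NOT x2)

(x3 AND NOT x4) OR (x4 AND NOT x1) OR (NOT x2 AND x1)
⇔ (x3 OR x4 OR NOT x2) AND (x3 OR x4 OR x1) AND (x3 OR NOT x1 OR NOT x2) AND (x3 OR NOT x1 OR x1) AND (NOT x4 OR x4 OR NOT x2) AND (NOT x4 OR x4 OR x1) AND (NOT x4 OR NOT x1 OR NOT x2) AND (NOT x4 OR NOT x1 OR x1)   (distribute OR over AND)
⇔ (x3 OR x4 OR NOT x2) AND (x3 OR x4 OR x1) AND (x3 OR NOT x1 OR NOT x2) AND (NOT x4 OR NOT x1 OR NOT x2)   (simplify)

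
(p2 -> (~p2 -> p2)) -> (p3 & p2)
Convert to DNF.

(p2 -> (~p2 -> p2)) -> (p3 & p2)
⇔ ~(p2 -> (~p2 -> p2)) | (p3 & p2)   — eliminate ->
⇔ ~(~p2 | (~p2 -> p2)) | (p3 & p2)   — eliminate ->
⇔ ~(~p2 | ~~p2 | p2) | (p3 & p2)   — eliminate ->
⇔ (~~p2 & ~~~p2 & ~p2) | (p3 & p2)   — De Morgan
⇔ (p2 & ~~~p2 & ~p2) | (p3 & p2)   — double negation
⇔ (p2 & ~p2 & ~p2) | (p3 & p2)   — double negation
⇔ p3 & p2   — simplify

p3 & p2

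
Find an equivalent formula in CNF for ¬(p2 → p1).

p2 ∧ ¬p1

¬(p2 → p1)
≡ ¬(¬p2 ∨ p1)   [eliminate →]
≡ ¬¬p2 ∧ ¬p1   [De Morgan]
≡ p2 ∧ ¬p1   [double negation]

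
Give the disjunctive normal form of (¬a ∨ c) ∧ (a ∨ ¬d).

(¬a ∧ ¬d) ∨ (c ∧ a) ∨ (c ∧ ¬d)

(¬a ∨ c) ∧ (a ∨ ¬d)
⇔ (¬a ∧ a) ∨ (¬a ∧ ¬d) ∨ (c ∧ a) ∨ (c ∧ ¬d)   (distribute ∧ over ∨)
⇔ (¬a ∧ ¬d) ∨ (c ∧ a) ∨ (c ∧ ¬d)   (simplify)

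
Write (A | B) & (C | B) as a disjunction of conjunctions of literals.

(A & C) | B

(A | B) & (C | B)
≡ (A & C) | (A & B) | (B & C) | (B & B)   [distribute & over |]
≡ (A & C) | B   [simplify]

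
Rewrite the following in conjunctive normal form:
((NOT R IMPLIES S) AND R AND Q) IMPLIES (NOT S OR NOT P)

((NOT R IMPLIES S) AND R AND Q) IMPLIES (NOT S OR NOT P)
≡ NOT ((NOT R IMPLIES S) AND R AND Q) OR NOT S OR NOT P   [eliminate IMPLIES]
≡ NOT ((NOT NOT R OR S) AND R AND Q) OR NOT S OR NOT P   [eliminate IMPLIES]
≡ NOT (NOT NOT R OR S) OR NOT R OR NOT Q OR NOT S OR NOT P   [De Morgan]
≡ (NOT NOT NOT R AND NOT S) OR NOT R OR NOT Q OR NOT S OR NOT P   [De Morgan]
≡ (NOT R AND NOT S) OR NOT R OR NOT Q OR NOT S OR NOT P   [double negation]
≡ (NOT R OR NOT R OR NOT Q OR NOT S OR NOT P) AND (NOT S OR NOT R OR NOT Q OR NOT S OR NOT P)   [distribute OR over AND]
≡ NOT R OR NOT Q OR NOT S OR NOT P   [simplify]

NOT R OR NOT Q OR NOT S OR NOT P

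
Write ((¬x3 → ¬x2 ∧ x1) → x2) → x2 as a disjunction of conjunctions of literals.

x3 ∧ ¬x2 ∨ ¬x2 ∧ x1 ∨ x2

((¬x3 → ¬x2 ∧ x1) → x2) → x2
≡ ¬((¬x3 → ¬x2 ∧ x1) → x2) ∨ x2   [eliminate →]
≡ ¬(¬(¬x3 → ¬x2 ∧ x1) ∨ x2) ∨ x2   [eliminate →]
≡ ¬(¬(¬¬x3 ∨ ¬x2 ∧ x1) ∨ x2) ∨ x2   [eliminate →]
≡ ¬¬(¬¬x3 ∨ ¬x2 ∧ x1) ∧ ¬x2 ∨ x2   [De Morgan]
≡ (¬¬x3 ∨ ¬x2 ∧ x1) ∧ ¬x2 ∨ x2   [double negation]
≡ (x3 ∨ ¬x2 ∧ x1) ∧ ¬x2 ∨ x2   [double negation]
≡ x3 ∧ ¬x2 ∨ ¬x2 ∧ x1 ∧ ¬x2 ∨ x2   [distribute ∧ over ∨]
≡ x3 ∧ ¬x2 ∨ ¬x2 ∧ x1 ∨ x2   [simplify]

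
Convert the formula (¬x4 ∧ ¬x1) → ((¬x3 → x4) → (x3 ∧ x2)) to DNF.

x4 ∨ x1 ∨ (¬x3 ∧ ¬x4) ∨ (x3 ∧ x2)

(¬x4 ∧ ¬x1) → ((¬x3 → x4) → (x3 ∧ x2))
= ¬(¬x4 ∧ ¬x1) ∨ ((¬x3 → x4) → (x3 ∧ x2))
= ¬(¬x4 ∧ ¬x1) ∨ ¬(¬x3 → x4) ∨ (x3 ∧ x2)
= ¬(¬x4 ∧ ¬x1) ∨ ¬(¬¬x3 ∨ x4) ∨ (x3 ∧ x2)
= ¬¬x4 ∨ ¬¬x1 ∨ ¬(¬¬x3 ∨ x4) ∨ (x3 ∧ x2)
= x4 ∨ ¬¬x1 ∨ ¬(¬¬x3 ∨ x4) ∨ (x3 ∧ x2)
= x4 ∨ x1 ∨ ¬(¬¬x3 ∨ x4) ∨ (x3 ∧ x2)
= x4 ∨ x1 ∨ (¬¬¬x3 ∧ ¬x4) ∨ (x3 ∧ x2)
= x4 ∨ x1 ∨ (¬x3 ∧ ¬x4) ∨ (x3 ∧ x2)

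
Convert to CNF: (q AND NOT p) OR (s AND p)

(q AND NOT p) OR (s AND p)
⇔ (q OR s) AND (q OR p) AND (NOT p OR s) AND (NOT p OR p)   [distribute OR over AND]
⇔ (q OR s) AND (q OR p) AND (NOT p OR s)   [simplify]

(q OR s) AND (q OR p) AND (NOT p OR s)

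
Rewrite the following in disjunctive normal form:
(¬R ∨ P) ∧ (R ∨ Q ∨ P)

(¬R ∨ P) ∧ (R ∨ Q ∨ P)
≡ (¬R ∧ R) ∨ (¬R ∧ Q) ∨ (¬R ∧ P) ∨ (P ∧ R) ∨ (P ∧ Q) ∨ (P ∧ P)
≡ (¬R ∧ Q) ∨ P

(¬R ∧ Q) ∨ P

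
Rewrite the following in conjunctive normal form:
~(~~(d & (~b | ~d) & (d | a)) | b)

(~d | b) & ~b

~(~~(d & (~b | ~d) & (d | a)) | b)
⇔ ~~~(d & (~b | ~d) & (d | a)) & ~b   — De Morgan
⇔ ~(d & (~b | ~d) & (d | a)) & ~b   — double negation
⇔ (~d | ~(~b | ~d) | ~(d | a)) & ~b   — De Morgan
⇔ (~d | (~~b & ~~d) | ~(d | a)) & ~b   — De Morgan
⇔ (~d | (b & ~~d) | ~(d | a)) & ~b   — double negation
⇔ (~d | (b & d) | ~(d | a)) & ~b   — double negation
⇔ (~d | (b & d) | (~d & ~a)) & ~b   — De Morgan
⇔ (~d | b | ~d) & (~d | b | ~a) & (~d | d | ~d) & (~d | d | ~a) & ~b   — distribute | over &
⇔ (~d | b) & ~b   — simplify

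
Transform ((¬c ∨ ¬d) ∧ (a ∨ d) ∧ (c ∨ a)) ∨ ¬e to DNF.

(¬c ∧ a) ∨ (¬d ∧ a) ∨ ¬e

((¬c ∨ ¬d) ∧ (a ∨ d) ∧ (c ∨ a)) ∨ ¬e
≡ (¬c ∧ a ∧ c) ∨ (¬c ∧ a ∧ a) ∨ (¬c ∧ d ∧ c) ∨ (¬c ∧ d ∧ a) ∨ (¬d ∧ a ∧ c) ∨ (¬d ∧ a ∧ a) ∨ (¬d ∧ d ∧ c) ∨ (¬d ∧ d ∧ a) ∨ ¬e   (distribute ∧ over ∨)
≡ (¬c ∧ a) ∨ (¬d ∧ a) ∨ ¬e   (simplify)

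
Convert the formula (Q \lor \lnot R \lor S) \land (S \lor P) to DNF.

(Q \lor \lnot R \lor S) \land (S \lor P)
≡ (Q \land S) \lor (Q \land P) \lor (\lnot R \land S) \lor (\lnot R \land P) \lor (S \land S) \lor (S \land P)   — distribute \land over \lor
≡ (Q \land P) \lor (\lnot R \land P) \lor S   — simplify

(Q \land P) \lor (\lnot R \land P) \lor S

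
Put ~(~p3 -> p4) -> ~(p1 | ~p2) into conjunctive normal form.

(p3 | p4 | ~p1) & (p3 | p4 | p2)

~(~p3 -> p4) -> ~(p1 | ~p2)
≡ ~~(~p3 -> p4) | ~(p1 | ~p2)   [eliminate ->]
≡ ~~(~~p3 | p4) | ~(p1 | ~p2)   [eliminate ->]
≡ ~~p3 | p4 | ~(p1 | ~p2)   [double negation]
≡ p3 | p4 | ~(p1 | ~p2)   [double negation]
≡ p3 | p4 | (~p1 & ~~p2)   [De Morgan]
≡ p3 | p4 | (~p1 & p2)   [double negation]
≡ (p3 | p4 | ~p1) & (p3 | p4 | p2)   [distribute | over &]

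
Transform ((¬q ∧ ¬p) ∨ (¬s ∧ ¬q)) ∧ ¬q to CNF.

((¬q ∧ ¬p) ∨ (¬s ∧ ¬q)) ∧ ¬q
= (¬q ∨ ¬s) ∧ (¬q ∨ ¬q) ∧ (¬p ∨ ¬s) ∧ (¬p ∨ ¬q) ∧ ¬q   (distribute ∨ over ∧)
= ¬q ∧ (¬p ∨ ¬s)   (simplify)

¬q ∧ (¬p ∨ ¬s)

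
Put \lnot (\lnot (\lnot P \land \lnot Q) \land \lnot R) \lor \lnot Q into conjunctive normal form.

\lnot Q \lor R

\lnot (\lnot (\lnot P \land \lnot Q) \land \lnot R) \lor \lnot Q
⇔ \lnot \lnot (\lnot P \land \lnot Q) \lor \lnot \lnot R \lor \lnot Q   [De Morgan]
⇔ (\lnot P \land \lnot Q) \lor \lnot \lnot R \lor \lnot Q   [double negation]
⇔ (\lnot P \land \lnot Q) \lor R \lor \lnot Q   [double negation]
⇔ (\lnot P \lor R \lor \lnot Q) \land (\lnot Q \lor R \lor \lnot Q)   [distribute \lor over \land]
⇔ \lnot Q \lor R   [simplify]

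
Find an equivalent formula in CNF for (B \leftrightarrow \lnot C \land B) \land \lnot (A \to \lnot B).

(\lnot B \lor \lnot C) \land A \land B

(B \leftrightarrow \lnot C \land B) \land \lnot (A \to \lnot B)
≡ (B \to \lnot C \land B) \land (\lnot C \land B \to B) \land \lnot (A \to \lnot B)   [eliminate \leftrightarrow]
≡ (\lnot B \lor \lnot C \land B) \land (\lnot C \land B \to B) \land \lnot (A \to \lnot B)   [eliminate \to]
≡ (\lnot B \lor \lnot C \land B) \land (\lnot (\lnot C \land B) \lor B) \land \lnot (A \to \lnot B)   [eliminate \to]
≡ (\lnot B \lor \lnot C \land B) \land (\lnot (\lnot C \land B) \lor B) \land \lnot (\lnot A \lor \lnot B)   [eliminate \to]
≡ (\lnot B \lor \lnot C \land B) \land (\lnot \lnot C \lor \lnot B \lor B) \land \lnot (\lnot A \lor \lnot B)   [De Morgan]
≡ (\lnot B \lor \lnot C \land B) \land (C \lor \lnot B \lor B) \land \lnot (\lnot A \lor \lnot B)   [double negation]
≡ (\lnot B \lor \lnot C \land B) \land (C \lor \lnot B \lor B) \land \lnot \lnot A \land \lnot \lnot B   [De Morgan]
≡ (\lnot B \lor \lnot C \land B) \land (C \lor \lnot B \lor B) \land A \land \lnot \lnot B   [double negation]
≡ (\lnot B \lor \lnot C \land B) \land (C \lor \lnot B \lor B) \land A \land B   [double negation]
≡ (\lnot B \lor \lnot C) \land (\lnot B \lor B) \land (C \lor \lnot B \lor B) \land A \land B   [distribute \lor over \land]
≡ (\lnot B \lor \lnot C) \land A \land B   [simplify]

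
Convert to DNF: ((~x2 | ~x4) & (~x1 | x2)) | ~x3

((~x2 | ~x4) & (~x1 | x2)) | ~x3
≡ (~x2 & ~x1) | (~x2 & x2) | (~x4 & ~x1) | (~x4 & x2) | ~x3   — distribute & over |
≡ (~x2 & ~x1) | (~x4 & ~x1) | (~x4 & x2) | ~x3   — simplify

(~x2 & ~x1) | (~x4 & ~x1) | (~x4 & x2) | ~x3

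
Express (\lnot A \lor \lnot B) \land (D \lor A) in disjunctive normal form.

(\lnot A \land D) \lor (\lnot B \land D) \lor (\lnot B \land A)

(\lnot A \lor \lnot B) \land (D \lor A)
≡ (\lnot A \land D) \lor (\lnot A \land A) \lor (\lnot B \land D) \lor (\lnot B \land A)   — distribute \land over \lor
≡ (\lnot A \land D) \lor (\lnot B \land D) \lor (\lnot B \land A)   — simplify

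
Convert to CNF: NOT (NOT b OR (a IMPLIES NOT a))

b AND a

NOT (NOT b OR (a IMPLIES NOT a))
≡ NOT (NOT b OR NOT a OR NOT a)   [eliminate IMPLIES]
≡ NOT NOT b AND NOT NOT a AND NOT NOT a   [De Morgan]
≡ b AND NOT NOT a AND NOT NOT a   [double negation]
≡ b AND a AND NOT NOT a   [double negation]
≡ b AND a AND a   [double negation]
≡ b AND a   [simplify]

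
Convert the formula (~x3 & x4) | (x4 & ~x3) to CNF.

~x3 & x4

(~x3 & x4) | (x4 & ~x3)
= (~x3 | x4) & (~x3 | ~x3) & (x4 | x4) & (x4 | ~x3)   [distribute | over &]
= ~x3 & x4   [simplify]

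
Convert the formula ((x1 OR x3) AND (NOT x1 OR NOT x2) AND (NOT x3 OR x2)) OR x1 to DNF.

((x1 OR x3) AND (NOT x1 OR NOT x2) AND (NOT x3 OR x2)) OR x1
= (x1 AND NOT x1 AND NOT x3) OR (x1 AND NOT x1 AND x2) OR (x1 AND NOT x2 AND NOT x3) OR (x1 AND NOT x2 AND x2) OR (x3 AND NOT x1 AND NOT x3) OR (x3 AND NOT x1 AND x2) OR (x3 AND NOT x2 AND NOT x3) OR (x3 AND NOT x2 AND x2) OR x1   [distribute AND over OR]
= (x3 AND NOT x1 AND x2) OR x1   [simplify]

(x3 AND NOT x1 AND x2) OR x1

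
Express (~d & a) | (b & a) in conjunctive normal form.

(~d | b) & a

(~d & a) | (b & a)
= (~d | b) & (~d | a) & (a | b) & (a | a)   [distribute | over &]
= (~d | b) & a   [simplify]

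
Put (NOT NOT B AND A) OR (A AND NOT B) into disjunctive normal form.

(NOT NOT B AND A) OR (A AND NOT B)
⇔ (B AND A) OR (A AND NOT B)   — double negation

(B AND A) OR (A AND NOT B)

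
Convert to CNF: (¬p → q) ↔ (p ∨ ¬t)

(¬q ∨ p ∨ ¬t) ∧ (t ∨ p ∨ q)

(¬p → q) ↔ (p ∨ ¬t)
≡ ((¬p → q) → (p ∨ ¬t)) ∧ ((p ∨ ¬t) → (¬p → q))   (eliminate ↔)
≡ (¬(¬p → q) ∨ p ∨ ¬t) ∧ ((p ∨ ¬t) → (¬p → q))   (eliminate →)
≡ (¬(¬¬p ∨ q) ∨ p ∨ ¬t) ∧ ((p ∨ ¬t) → (¬p → q))   (eliminate →)
≡ (¬(¬¬p ∨ q) ∨ p ∨ ¬t) ∧ (¬(p ∨ ¬t) ∨ (¬p → q))   (eliminate →)
≡ (¬(¬¬p ∨ q) ∨ p ∨ ¬t) ∧ (¬(p ∨ ¬t) ∨ ¬¬p ∨ q)   (eliminate →)
≡ ((¬¬¬p ∧ ¬q) ∨ p ∨ ¬t) ∧ (¬(p ∨ ¬t) ∨ ¬¬p ∨ q)   (De Morgan)
≡ ((¬p ∧ ¬q) ∨ p ∨ ¬t) ∧ (¬(p ∨ ¬t) ∨ ¬¬p ∨ q)   (double negation)
≡ ((¬p ∧ ¬q) ∨ p ∨ ¬t) ∧ ((¬p ∧ ¬¬t) ∨ ¬¬p ∨ q)   (De Morgan)
≡ ((¬p ∧ ¬q) ∨ p ∨ ¬t) ∧ ((¬p ∧ t) ∨ ¬¬p ∨ q)   (double negation)
≡ ((¬p ∧ ¬q) ∨ p ∨ ¬t) ∧ ((¬p ∧ t) ∨ p ∨ q)   (double negation)
≡ (¬p ∨ p ∨ ¬t) ∧ (¬q ∨ p ∨ ¬t) ∧ (¬p ∨ p ∨ q) ∧ (t ∨ p ∨ q)   (distribute ∨ over ∧)
≡ (¬q ∨ p ∨ ¬t) ∧ (t ∨ p ∨ q)   (simplify)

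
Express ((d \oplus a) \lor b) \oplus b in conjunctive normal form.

((d \oplus a) \lor b) \oplus b
≡ ((d \oplus a) \lor b \lor b) \land \lnot (((d \oplus a) \lor b) \land b)   [expand \oplus]
≡ ((d \lor a) \land \lnot (d \land a) \lor b \lor b) \land \lnot (((d \oplus a) \lor b) \land b)   [expand \oplus]
≡ ((d \lor a) \land \lnot (d \land a) \lor b \lor b) \land \lnot (((d \lor a) \land \lnot (d \land a) \lor b) \land b)   [expand \oplus]
≡ ((d \lor a) \land (\lnot d \lor \lnot a) \lor b \lor b) \land \lnot (((d \lor a) \land \lnot (d \land a) \lor b) \land b)   [De Morgan]
≡ ((d \lor a) \land (\lnot d \lor \lnot a) \lor b \lor b) \land (\lnot ((d \lor a) \land \lnot (d \land a) \lor b) \lor \lnot b)   [De Morgan]
≡ ((d \lor a) \land (\lnot d \lor \lnot a) \lor b \lor b) \land (\lnot ((d \lor a) \land \lnot (d \land a)) \land \lnot b \lor \lnot b)   [De Morgan]
≡ ((d \lor a) \land (\lnot d \lor \lnot a) \lor b \lor b) \land ((\lnot (d \lor a) \lor \lnot \lnot (d \land a)) \land \lnot b \lor \lnot b)   [De Morgan]
≡ ((d \lor a) \land (\lnot d \lor \lnot a) \lor b \lor b) \land ((\lnot d \land \lnot a \lor \lnot \lnot (d \land a)) \land \lnot b \lor \lnot b)   [De Morgan]
≡ ((d \lor a) \land (\lnot d \lor \lnot a) \lor b \lor b) \land ((\lnot d \land \lnot a \lor d \land a) \land \lnot b \lor \lnot b)   [double negation]
≡ (d \lor a \lor b \lor b) \land (\lnot d \lor \lnot a \lor b \lor b) \land (\lnot d \lor d \lor \lnot b) \land (\lnot d \lor a \lor \lnot b) \land (\lnot a \lor d \lor \lnot b) \land (\lnot a \lor a \lor \lnot b) \land (\lnot b \lor \lnot b)   [distribute \lor over \land]
≡ (d \lor a \lor b) \land (\lnot d \lor \lnot a \lor b) \land \lnot b   [simplify]

(d \lor a \lor b) \land (\lnot d \lor \lnot a \lor b) \land \lnot b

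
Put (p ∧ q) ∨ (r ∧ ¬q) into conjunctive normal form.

(p ∨ r) ∧ (p ∨ ¬q) ∧ (q ∨ r)

(p ∧ q) ∨ (r ∧ ¬q)
≡ (p ∨ r) ∧ (p ∨ ¬q) ∧ (q ∨ r) ∧ (q ∨ ¬q)   [distribute ∨ over ∧]
≡ (p ∨ r) ∧ (p ∨ ¬q) ∧ (q ∨ r)   [simplify]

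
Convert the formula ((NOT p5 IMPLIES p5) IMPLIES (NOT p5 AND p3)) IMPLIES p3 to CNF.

((NOT p5 IMPLIES p5) IMPLIES (NOT p5 AND p3)) IMPLIES p3
⇔ NOT ((NOT p5 IMPLIES p5) IMPLIES (NOT p5 AND p3)) OR p3   [eliminate IMPLIES]
⇔ NOT (NOT (NOT p5 IMPLIES p5) OR (NOT p5 AND p3)) OR p3   [eliminate IMPLIES]
⇔ NOT (NOT (NOT NOT p5 OR p5) OR (NOT p5 AND p3)) OR p3   [eliminate IMPLIES]
⇔ (NOT NOT (NOT NOT p5 OR p5) AND NOT (NOT p5 AND p3)) OR p3   [De Morgan]
⇔ ((NOT NOT p5 OR p5) AND NOT (NOT p5 AND p3)) OR p3   [double negation]
⇔ ((p5 OR p5) AND NOT (NOT p5 AND p3)) OR p3   [double negation]
⇔ ((p5 OR p5) AND (NOT NOT p5 OR NOT p3)) OR p3   [De Morgan]
⇔ ((p5 OR p5) AND (p5 OR NOT p3)) OR p3   [double negation]
⇔ (p5 OR p5 OR p3) AND (p5 OR NOT p3 OR p3)   [distribute OR over AND]
⇔ p5 OR p3   [simplify]

p5 OR p3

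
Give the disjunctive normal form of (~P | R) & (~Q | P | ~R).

(~P | R) & (~Q | P | ~R)
⇔ (~P & ~Q) | (~P & P) | (~P & ~R) | (R & ~Q) | (R & P) | (R & ~R)   [distribute & over |]
⇔ (~P & ~Q) | (~P & ~R) | (R & ~Q) | (R & P)   [simplify]

(~P & ~Q) | (~P & ~R) | (R & ~Q) | (R & P)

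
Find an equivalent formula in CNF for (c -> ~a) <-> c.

(c -> ~a) <-> c
⇔ ((c -> ~a) -> c) & (c -> (c -> ~a))   (eliminate <->)
⇔ (~(c -> ~a) | c) & (c -> (c -> ~a))   (eliminate ->)
⇔ (~(~c | ~a) | c) & (c -> (c -> ~a))   (eliminate ->)
⇔ (~(~c | ~a) | c) & (~c | (c -> ~a))   (eliminate ->)
⇔ (~(~c | ~a) | c) & (~c | ~c | ~a)   (eliminate ->)
⇔ ((~~c & ~~a) | c) & (~c | ~c | ~a)   (De Morgan)
⇔ ((c & ~~a) | c) & (~c | ~c | ~a)   (double negation)
⇔ ((c & a) | c) & (~c | ~c | ~a)   (double negation)
⇔ (c | c) & (a | c) & (~c | ~c | ~a)   (distribute | over &)
⇔ c & (~c | ~a)   (simplify)

c & (~c | ~a)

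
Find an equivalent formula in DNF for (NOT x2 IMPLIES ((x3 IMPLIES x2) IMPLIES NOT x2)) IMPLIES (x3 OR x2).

x3 OR x2

(NOT x2 IMPLIES ((x3 IMPLIES x2) IMPLIES NOT x2)) IMPLIES (x3 OR x2)
= NOT (NOT x2 IMPLIES ((x3 IMPLIES x2) IMPLIES NOT x2)) OR x3 OR x2
= NOT (NOT NOT x2 OR ((x3 IMPLIES x2) IMPLIES NOT x2)) OR x3 OR x2
= NOT (NOT NOT x2 OR NOT (x3 IMPLIES x2) OR NOT x2) OR x3 OR x2
= NOT (NOT NOT x2 OR NOT (NOT x3 OR x2) OR NOT x2) OR x3 OR x2
= (NOT NOT NOT x2 AND NOT NOT (NOT x3 OR x2) AND NOT NOT x2) OR x3 OR x2
= (NOT x2 AND NOT NOT (NOT x3 OR x2) AND NOT NOT x2) OR x3 OR x2
= (NOT x2 AND (NOT x3 OR x2) AND NOT NOT x2) OR x3 OR x2
= (NOT x2 AND (NOT x3 OR x2) AND x2) OR x3 OR x2
= (NOT x2 AND NOT x3 AND x2) OR (NOT x2 AND x2 AND x2) OR x3 OR x2
= x3 OR x2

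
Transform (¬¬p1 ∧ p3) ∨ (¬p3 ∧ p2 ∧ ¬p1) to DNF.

(¬¬p1 ∧ p3) ∨ (¬p3 ∧ p2 ∧ ¬p1)
⇔ (p1 ∧ p3) ∨ (¬p3 ∧ p2 ∧ ¬p1)   — double negation

(p1 ∧ p3) ∨ (¬p3 ∧ p2 ∧ ¬p1)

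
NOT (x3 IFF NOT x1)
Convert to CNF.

(x3 OR NOT x1) AND (x1 OR NOT x3)

NOT (x3 IFF NOT x1)
≡ NOT ((x3 IMPLIES NOT x1) AND (NOT x1 IMPLIES x3))   [eliminate IFF]
≡ NOT ((NOT x3 OR NOT x1) AND (NOT x1 IMPLIES x3))   [eliminate IMPLIES]
≡ NOT ((NOT x3 OR NOT x1) AND (NOT NOT x1 OR x3))   [eliminate IMPLIES]
≡ NOT (NOT x3 OR NOT x1) OR NOT (NOT NOT x1 OR x3)   [De Morgan]
≡ (NOT NOT x3 AND NOT NOT x1) OR NOT (NOT NOT x1 OR x3)   [De Morgan]
≡ (x3 AND NOT NOT x1) OR NOT (NOT NOT x1 OR x3)   [double negation]
≡ (x3 AND x1) OR NOT (NOT NOT x1 OR x3)   [double negation]
≡ (x3 AND x1) OR (NOT NOT NOT x1 AND NOT x3)   [De Morgan]
≡ (x3 AND x1) OR (NOT x1 AND NOT x3)   [double negation]
≡ (x3 OR NOT x1) AND (x3 OR NOT x3) AND (x1 OR NOT x1) AND (x1 OR NOT x3)   [distribute OR over AND]
≡ (x3 OR NOT x1) AND (x1 OR NOT x3)   [simplify]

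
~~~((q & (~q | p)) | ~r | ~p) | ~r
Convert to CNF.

(~q | ~p | ~r) & (p | ~r)

~~~((q & (~q | p)) | ~r | ~p) | ~r
≡ ~((q & (~q | p)) | ~r | ~p) | ~r
≡ (~(q & (~q | p)) & ~~r & ~~p) | ~r
≡ ((~q | ~(~q | p)) & ~~r & ~~p) | ~r
≡ ((~q | (~~q & ~p)) & ~~r & ~~p) | ~r
≡ ((~q | (q & ~p)) & ~~r & ~~p) | ~r
≡ ((~q | (q & ~p)) & r & ~~p) | ~r
≡ ((~q | (q & ~p)) & r & p) | ~r
≡ (~q | q | ~r) & (~q | ~p | ~r) & (r | ~r) & (p | ~r)
≡ (~q | ~p | ~r) & (p | ~r)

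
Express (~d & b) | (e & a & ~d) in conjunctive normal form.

~d & (b | e) & (b | a)

(~d & b) | (e & a & ~d)
⇔ (~d | e) & (~d | a) & (~d | ~d) & (b | e) & (b | a) & (b | ~d)   (distribute | over &)
⇔ ~d & (b | e) & (b | a)   (simplify)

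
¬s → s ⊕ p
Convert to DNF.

s ∨ ¬s ∧ p

¬s → s ⊕ p
⇔ ¬¬s ∨ (s ⊕ p)
⇔ ¬¬s ∨ s ∧ ¬p ∨ ¬s ∧ p
⇔ s ∨ s ∧ ¬p ∨ ¬s ∧ p
⇔ s ∨ ¬s ∧ p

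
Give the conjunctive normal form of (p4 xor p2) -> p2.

(p4 xor p2) -> p2
≡ ~(p4 xor p2) | p2   [eliminate ->]
≡ ~((p4 | p2) & ~(p4 & p2)) | p2   [expand xor]
≡ ~(p4 | p2) | ~~(p4 & p2) | p2   [De Morgan]
≡ (~p4 & ~p2) | ~~(p4 & p2) | p2   [De Morgan]
≡ (~p4 & ~p2) | (p4 & p2) | p2   [double negation]
≡ (~p4 | p4 | p2) & (~p4 | p2 | p2) & (~p2 | p4 | p2) & (~p2 | p2 | p2)   [distribute | over &]
≡ ~p4 | p2   [simplify]

~p4 | p2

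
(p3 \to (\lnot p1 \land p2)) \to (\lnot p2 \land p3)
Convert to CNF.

p3 \land (p1 \lor \lnot p2)

(p3 \to (\lnot p1 \land p2)) \to (\lnot p2 \land p3)
= \lnot (p3 \to (\lnot p1 \land p2)) \lor (\lnot p2 \land p3)   (eliminate \to)
= \lnot (\lnot p3 \lor (\lnot p1 \land p2)) \lor (\lnot p2 \land p3)   (eliminate \to)
= (\lnot \lnot p3 \land \lnot (\lnot p1 \land p2)) \lor (\lnot p2 \land p3)   (De Morgan)
= (p3 \land \lnot (\lnot p1 \land p2)) \lor (\lnot p2 \land p3)   (double negation)
= (p3 \land (\lnot \lnot p1 \lor \lnot p2)) \lor (\lnot p2 \land p3)   (De Morgan)
= (p3 \land (p1 \lor \lnot p2)) \lor (\lnot p2 \land p3)   (double negation)
= (p3 \lor \lnot p2) \land (p3 \lor p3) \land (p1 \lor \lnot p2 \lor \lnot p2) \land (p1 \lor \lnot p2 \lor p3)   (distribute \lor over \land)
= p3 \land (p1 \lor \lnot p2)   (simplify)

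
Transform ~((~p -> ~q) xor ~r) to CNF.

~((~p -> ~q) xor ~r)
= ~(((~p -> ~q) | ~r) & ~((~p -> ~q) & ~r))   [expand xor]
= ~((~~p | ~q | ~r) & ~((~p -> ~q) & ~r))   [eliminate ->]
= ~((~~p | ~q | ~r) & ~((~~p | ~q) & ~r))   [eliminate ->]
= ~(~~p | ~q | ~r) | ~~((~~p | ~q) & ~r)   [De Morgan]
= (~~~p & ~~q & ~~r) | ~~((~~p | ~q) & ~r)   [De Morgan]
= (~p & ~~q & ~~r) | ~~((~~p | ~q) & ~r)   [double negation]
= (~p & q & ~~r) | ~~((~~p | ~q) & ~r)   [double negation]
= (~p & q & r) | ~~((~~p | ~q) & ~r)   [double negation]
= (~p & q & r) | ((~~p | ~q) & ~r)   [double negation]
= (~p & q & r) | ((p | ~q) & ~r)   [double negation]
= (~p | p | ~q) & (~p | ~r) & (q | p | ~q) & (q | ~r) & (r | p | ~q) & (r | ~r)   [distribute | over &]
= (~p | ~r) & (q | ~r) & (r | p | ~q)   [simplify]

(~p | ~r) & (q | ~r) & (r | p | ~q)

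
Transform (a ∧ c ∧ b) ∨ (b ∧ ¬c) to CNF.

(a ∧ c ∧ b) ∨ (b ∧ ¬c)
≡ (a ∨ b) ∧ (a ∨ ¬c) ∧ (c ∨ b) ∧ (c ∨ ¬c) ∧ (b ∨ b) ∧ (b ∨ ¬c)   [distribute ∨ over ∧]
≡ (a ∨ ¬c) ∧ b   [simplify]

(a ∨ ¬c) ∧ b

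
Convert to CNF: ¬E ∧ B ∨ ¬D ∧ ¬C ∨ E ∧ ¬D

¬E ∧ B ∨ ¬D ∧ ¬C ∨ E ∧ ¬D
≡ (¬E ∨ ¬D ∨ E) ∧ (¬E ∨ ¬D ∨ ¬D) ∧ (¬E ∨ ¬C ∨ E) ∧ (¬E ∨ ¬C ∨ ¬D) ∧ (B ∨ ¬D ∨ E) ∧ (B ∨ ¬D ∨ ¬D) ∧ (B ∨ ¬C ∨ E) ∧ (B ∨ ¬C ∨ ¬D)
≡ (¬E ∨ ¬D) ∧ (B ∨ ¬D) ∧ (B ∨ ¬C ∨ E)

(¬E ∨ ¬D) ∧ (B ∨ ¬D) ∧ (B ∨ ¬C ∨ E)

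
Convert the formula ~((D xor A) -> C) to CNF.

~((D xor A) -> C)
= ~(~(D xor A) | C)
= ~(~((D | A) & ~(D & A)) | C)
= ~~((D | A) & ~(D & A)) & ~C
= (D | A) & ~(D & A) & ~C
= (D | A) & (~D | ~A) & ~C

(D | A) & (~D | ~A) & ~C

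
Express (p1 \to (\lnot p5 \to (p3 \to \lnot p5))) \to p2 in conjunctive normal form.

(p1 \lor p2) \land (\lnot p5 \lor p2) \land (p3 \lor p2) \land (p5 \lor p2)

(p1 \to (\lnot p5 \to (p3 \to \lnot p5))) \to p2
= \lnot (p1 \to (\lnot p5 \to (p3 \to \lnot p5))) \lor p2
= \lnot (\lnot p1 \lor (\lnot p5 \to (p3 \to \lnot p5))) \lor p2
= \lnot (\lnot p1 \lor \lnot \lnot p5 \lor (p3 \to \lnot p5)) \lor p2
= \lnot (\lnot p1 \lor \lnot \lnot p5 \lor \lnot p3 \lor \lnot p5) \lor p2
= (\lnot \lnot p1 \land \lnot \lnot \lnot p5 \land \lnot \lnot p3 \land \lnot \lnot p5) \lor p2
= (p1 \land \lnot \lnot \lnot p5 \land \lnot \lnot p3 \land \lnot \lnot p5) \lor p2
= (p1 \land \lnot p5 \land \lnot \lnot p3 \land \lnot \lnot p5) \lor p2
= (p1 \land \lnot p5 \land p3 \land \lnot \lnot p5) \lor p2
= (p1 \land \lnot p5 \land p3 \land p5) \lor p2
= (p1 \lor p2) \land (\lnot p5 \lor p2) \land (p3 \lor p2) \land (p5 \lor p2)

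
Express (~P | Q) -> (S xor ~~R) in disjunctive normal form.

(~P | Q) -> (S xor ~~R)
≡ ~(~P | Q) | (S xor ~~R)   [eliminate ->]
≡ ~(~P | Q) | (S & ~~~R) | (~S & ~~R)   [expand xor]
≡ (~~P & ~Q) | (S & ~~~R) | (~S & ~~R)   [De Morgan]
≡ (P & ~Q) | (S & ~~~R) | (~S & ~~R)   [double negation]
≡ (P & ~Q) | (S & ~R) | (~S & ~~R)   [double negation]
≡ (P & ~Q) | (S & ~R) | (~S & R)   [double negation]

(P & ~Q) | (S & ~R) | (~S & R)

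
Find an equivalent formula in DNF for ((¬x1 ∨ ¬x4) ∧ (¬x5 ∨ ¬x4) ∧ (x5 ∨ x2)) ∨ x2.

((¬x1 ∨ ¬x4) ∧ (¬x5 ∨ ¬x4) ∧ (x5 ∨ x2)) ∨ x2
= (¬x1 ∧ ¬x5 ∧ x5) ∨ (¬x1 ∧ ¬x5 ∧ x2) ∨ (¬x1 ∧ ¬x4 ∧ x5) ∨ (¬x1 ∧ ¬x4 ∧ x2) ∨ (¬x4 ∧ ¬x5 ∧ x5) ∨ (¬x4 ∧ ¬x5 ∧ x2) ∨ (¬x4 ∧ ¬x4 ∧ x5) ∨ (¬x4 ∧ ¬x4 ∧ x2) ∨ x2   (distribute ∧ over ∨)
= (¬x4 ∧ x5) ∨ x2   (simplify)

(¬x4 ∧ x5) ∨ x2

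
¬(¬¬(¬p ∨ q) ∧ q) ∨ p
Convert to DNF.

¬(¬¬(¬p ∨ q) ∧ q) ∨ p
≡ ¬¬¬(¬p ∨ q) ∨ ¬q ∨ p   [De Morgan]
≡ ¬(¬p ∨ q) ∨ ¬q ∨ p   [double negation]
≡ (¬¬p ∧ ¬q) ∨ ¬q ∨ p   [De Morgan]
≡ (p ∧ ¬q) ∨ ¬q ∨ p   [double negation]
≡ ¬q ∨ p   [simplify]

¬q ∨ p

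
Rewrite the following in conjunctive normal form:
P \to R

P \to R
≡ \lnot P \lor R   — eliminate \to

\lnot P \lor R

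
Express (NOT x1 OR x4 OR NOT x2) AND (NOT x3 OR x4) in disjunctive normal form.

(NOT x1 OR x4 OR NOT x2) AND (NOT x3 OR x4)
≡ (NOT x1 AND NOT x3) OR (NOT x1 AND x4) OR (x4 AND NOT x3) OR (x4 AND x4) OR (NOT x2 AND NOT x3) OR (NOT x2 AND x4)   (distribute AND over OR)
≡ (NOT x1 AND NOT x3) OR x4 OR (NOT x2 AND NOT x3)   (simplify)

(NOT x1 AND NOT x3) OR x4 OR (NOT x2 AND NOT x3)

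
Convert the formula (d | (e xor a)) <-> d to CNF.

(d | (e xor a)) <-> d
= ((d | (e xor a)) -> d) & (d -> (d | (e xor a)))
= (~(d | (e xor a)) | d) & (d -> (d | (e xor a)))
= (~(d | ((e | a) & ~(e & a))) | d) & (d -> (d | (e xor a)))
= (~(d | ((e | a) & ~(e & a))) | d) & (~d | d | (e xor a))
= (~(d | ((e | a) & ~(e & a))) | d) & (~d | d | ((e | a) & ~(e & a)))
= ((~d & ~((e | a) & ~(e & a))) | d) & (~d | d | ((e | a) & ~(e & a)))
= ((~d & (~(e | a) | ~~(e & a))) | d) & (~d | d | ((e | a) & ~(e & a)))
= ((~d & ((~e & ~a) | ~~(e & a))) | d) & (~d | d | ((e | a) & ~(e & a)))
= ((~d & ((~e & ~a) | (e & a))) | d) & (~d | d | ((e | a) & ~(e & a)))
= ((~d & ((~e & ~a) | (e & a))) | d) & (~d | d | ((e | a) & (~e | ~a)))
= (~d | d) & (~e | e | d) & (~e | a | d) & (~a | e | d) & (~a | a | d) & (~d | d | e | a) & (~d | d | ~e | ~a)
= (~e | a | d) & (~a | e | d)

(~e | a | d) & (~a | e | d)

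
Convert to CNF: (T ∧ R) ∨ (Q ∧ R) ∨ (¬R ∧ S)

(T ∧ R) ∨ (Q ∧ R) ∨ (¬R ∧ S)
≡ (T ∨ Q ∨ ¬R) ∧ (T ∨ Q ∨ S) ∧ (T ∨ R ∨ ¬R) ∧ (T ∨ R ∨ S) ∧ (R ∨ Q ∨ ¬R) ∧ (R ∨ Q ∨ S) ∧ (R ∨ R ∨ ¬R) ∧ (R ∨ R ∨ S)   [distribute ∨ over ∧]
≡ (T ∨ Q ∨ ¬R) ∧ (T ∨ Q ∨ S) ∧ (R ∨ S)   [simplify]

(T ∨ Q ∨ ¬R) ∧ (T ∨ Q ∨ S) ∧ (R ∨ S)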